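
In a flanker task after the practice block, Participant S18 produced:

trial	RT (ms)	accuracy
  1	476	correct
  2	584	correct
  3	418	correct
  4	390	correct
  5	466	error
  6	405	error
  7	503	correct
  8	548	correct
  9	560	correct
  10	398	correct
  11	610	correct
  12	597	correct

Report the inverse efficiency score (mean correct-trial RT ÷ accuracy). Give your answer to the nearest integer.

610 ms

Correct trials (n=10): 476, 584, 418, 390, 503, 548, 560, 398, 610, 597
Mean correct RT = 5084/10 = 508.4000 ms
Proportion correct = 10/12
IES = 508.4000 / (10/12) = 610.080 ms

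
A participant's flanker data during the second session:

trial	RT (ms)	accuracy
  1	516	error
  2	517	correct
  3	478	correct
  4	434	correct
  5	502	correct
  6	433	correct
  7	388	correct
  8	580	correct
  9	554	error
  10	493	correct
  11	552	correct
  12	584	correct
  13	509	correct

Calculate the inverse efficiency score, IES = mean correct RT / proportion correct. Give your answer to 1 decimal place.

587.7 ms

Correct trials (n=11): 517, 478, 434, 502, 433, 388, 580, 493, 552, 584, 509
Mean correct RT = 5470/11 = 497.2727 ms
Proportion correct = 11/13
IES = 497.2727 / (11/13) = 587.686 ms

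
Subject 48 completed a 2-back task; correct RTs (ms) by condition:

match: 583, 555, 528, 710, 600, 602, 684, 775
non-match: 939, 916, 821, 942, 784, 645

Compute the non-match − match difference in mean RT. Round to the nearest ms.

212 ms

M(match) = 5037/8 = 629.625
M(non-match) = 5047/6 = 841.167
Difference = 841.167 − 629.625 = 211.542 ms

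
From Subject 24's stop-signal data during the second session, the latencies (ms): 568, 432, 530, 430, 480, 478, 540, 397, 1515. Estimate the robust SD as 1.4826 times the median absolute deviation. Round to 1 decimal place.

74.1 ms

Sorted: 397, 430, 432, 478, 480, 530, 540, 568, 1515 → median = 480
|x − 480| sorted: 0, 2, 48, 50, 50, 60, 83, 88, 1035 → MAD = 50
Robust SD ≈ 1.4826 × 50 = 74.130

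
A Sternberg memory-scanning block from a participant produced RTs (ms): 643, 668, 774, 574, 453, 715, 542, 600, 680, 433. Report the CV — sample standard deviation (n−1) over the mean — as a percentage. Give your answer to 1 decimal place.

18.1%

n = 10, Σ = 6082, M = 608.2000
Σ(x−M)² = 109239.600; s = √(109239.600/9) = 110.1714
CV = 110.1714 / 608.2000 = 0.18114 = 18.114%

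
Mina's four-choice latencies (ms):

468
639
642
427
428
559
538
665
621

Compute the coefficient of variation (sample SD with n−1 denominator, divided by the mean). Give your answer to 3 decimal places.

0.171

n = 9, Σ = 4987, M = 554.1111
Σ(x−M)² = 71460.889; s = √(71460.889/8) = 94.5125
CV = 94.5125 / 554.1111 = 0.17057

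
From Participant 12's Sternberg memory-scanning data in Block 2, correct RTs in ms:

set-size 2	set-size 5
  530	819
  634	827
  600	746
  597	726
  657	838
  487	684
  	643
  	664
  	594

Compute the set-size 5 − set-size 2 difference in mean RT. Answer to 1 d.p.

142.6 ms

M(set-size 2) = 3505/6 = 584.167
M(set-size 5) = 6541/9 = 726.778
Difference = 726.778 − 584.167 = 142.611 ms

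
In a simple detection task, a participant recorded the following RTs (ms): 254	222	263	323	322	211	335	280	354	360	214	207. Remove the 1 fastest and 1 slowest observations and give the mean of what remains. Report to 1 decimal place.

277.8 ms

Sorted: 207, 211, 214, 222, 254, 263, 280, 322, 323, 335, 354, 360
Drop lowest 1 (207) and highest 1 (360)
Remaining (n=10): Σ = 2778, mean = 2778/10 = 277.800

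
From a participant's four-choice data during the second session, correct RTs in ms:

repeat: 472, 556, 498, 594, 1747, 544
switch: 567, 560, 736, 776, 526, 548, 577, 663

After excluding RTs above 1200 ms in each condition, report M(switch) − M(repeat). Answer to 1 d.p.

86.3 ms

repeat: exclude 1747
M(repeat) = 2664/5 = 532.800
M(switch) = 4953/8 = 619.125
Difference = 619.125 − 532.800 = 86.325 ms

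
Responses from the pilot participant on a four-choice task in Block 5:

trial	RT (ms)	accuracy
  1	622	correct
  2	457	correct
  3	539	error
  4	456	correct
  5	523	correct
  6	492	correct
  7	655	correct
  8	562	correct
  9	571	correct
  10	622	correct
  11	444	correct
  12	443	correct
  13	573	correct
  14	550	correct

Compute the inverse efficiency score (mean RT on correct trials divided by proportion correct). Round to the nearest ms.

Correct trials (n=13): 622, 457, 456, 523, 492, 655, 562, 571, 622, 444, 443, 573, 550
Mean correct RT = 6970/13 = 536.1538 ms
Proportion correct = 13/14
IES = 536.1538 / (13/14) = 577.396 ms

577 ms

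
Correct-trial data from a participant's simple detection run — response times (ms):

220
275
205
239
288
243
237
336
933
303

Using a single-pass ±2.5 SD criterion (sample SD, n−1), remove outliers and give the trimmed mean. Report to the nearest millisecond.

n = 10, ΣRT = 3279, M = 327.900
Σ(x−M)² = 421342.90; s = √(421342.90/9) = 216.370
Cutoffs: 327.900 ± 2.5·216.370 → [-213.0, 868.8]
Outside: 933 → excluded.
Retained (n=9): Σ = 2346, mean = 2346/9 = 260.667

261 ms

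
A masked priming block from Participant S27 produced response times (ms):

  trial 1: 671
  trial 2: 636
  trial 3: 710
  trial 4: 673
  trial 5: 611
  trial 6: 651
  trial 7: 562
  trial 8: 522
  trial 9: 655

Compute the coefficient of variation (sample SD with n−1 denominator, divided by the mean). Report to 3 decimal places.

0.093

n = 9, Σ = 5691, M = 632.3333
Σ(x−M)² = 27632.000; s = √(27632.000/8) = 58.7707
CV = 58.7707 / 632.3333 = 0.09294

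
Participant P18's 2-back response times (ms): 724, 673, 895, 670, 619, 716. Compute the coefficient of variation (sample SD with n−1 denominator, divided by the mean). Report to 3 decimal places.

0.133

n = 6, Σ = 4297, M = 716.1667
Σ(x−M)² = 45478.833; s = √(45478.833/5) = 95.3717
CV = 95.3717 / 716.1667 = 0.13317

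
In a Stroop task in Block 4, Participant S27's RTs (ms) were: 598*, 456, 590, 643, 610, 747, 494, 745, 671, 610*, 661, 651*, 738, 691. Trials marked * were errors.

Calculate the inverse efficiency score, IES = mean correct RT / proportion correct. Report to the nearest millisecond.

Correct trials (n=11): 456, 590, 643, 610, 747, 494, 745, 671, 661, 738, 691
Mean correct RT = 7046/11 = 640.5455 ms
Proportion correct = 11/14
IES = 640.5455 / (11/14) = 815.240 ms

815 ms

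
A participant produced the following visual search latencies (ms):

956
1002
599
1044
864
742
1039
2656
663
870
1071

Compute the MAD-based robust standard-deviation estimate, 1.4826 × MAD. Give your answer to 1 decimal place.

Sorted: 599, 663, 742, 864, 870, 956, 1002, 1039, 1044, 1071, 2656 → median = 956
|x − 956| sorted: 0, 46, 83, 86, 88, 92, 115, 214, 293, 357, 1700 → MAD = 92
Robust SD ≈ 1.4826 × 92 = 136.399

136.4 ms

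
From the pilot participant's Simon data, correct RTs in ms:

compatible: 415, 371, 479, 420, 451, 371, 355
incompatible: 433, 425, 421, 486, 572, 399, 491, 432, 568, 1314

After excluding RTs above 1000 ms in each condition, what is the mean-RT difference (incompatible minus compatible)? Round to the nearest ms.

61 ms

incompatible: exclude 1314
M(compatible) = 2862/7 = 408.857
M(incompatible) = 4227/9 = 469.667
Difference = 469.667 − 408.857 = 60.810 ms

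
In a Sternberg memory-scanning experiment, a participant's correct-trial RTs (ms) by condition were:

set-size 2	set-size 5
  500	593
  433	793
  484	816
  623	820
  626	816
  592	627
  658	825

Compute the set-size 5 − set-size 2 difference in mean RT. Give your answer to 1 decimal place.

196.3 ms

M(set-size 2) = 3916/7 = 559.429
M(set-size 5) = 5290/7 = 755.714
Difference = 755.714 − 559.429 = 196.286 ms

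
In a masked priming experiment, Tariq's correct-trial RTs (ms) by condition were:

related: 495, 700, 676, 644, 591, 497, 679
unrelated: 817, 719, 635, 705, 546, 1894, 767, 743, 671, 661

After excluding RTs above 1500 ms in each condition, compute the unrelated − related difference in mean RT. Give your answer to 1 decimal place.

unrelated: exclude 1894
M(related) = 4282/7 = 611.714
M(unrelated) = 6264/9 = 696.000
Difference = 696.000 − 611.714 = 84.286 ms

84.3 ms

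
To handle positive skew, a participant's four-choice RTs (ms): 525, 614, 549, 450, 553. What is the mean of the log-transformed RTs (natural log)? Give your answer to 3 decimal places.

6.283

ln(RT): 6.2634, 6.4200, 6.3081, 6.1092, 6.3154
Σ ln(RT) = 31.4161
Mean = 31.4161/5 = 6.28322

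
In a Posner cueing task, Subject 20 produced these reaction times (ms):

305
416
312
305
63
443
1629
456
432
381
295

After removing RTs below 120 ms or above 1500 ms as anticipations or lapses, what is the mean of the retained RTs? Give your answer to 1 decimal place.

Excluded: 63, 1629
Retained (n=9): Σ = 3345
Mean = 3345/9 = 371.6667

371.7 ms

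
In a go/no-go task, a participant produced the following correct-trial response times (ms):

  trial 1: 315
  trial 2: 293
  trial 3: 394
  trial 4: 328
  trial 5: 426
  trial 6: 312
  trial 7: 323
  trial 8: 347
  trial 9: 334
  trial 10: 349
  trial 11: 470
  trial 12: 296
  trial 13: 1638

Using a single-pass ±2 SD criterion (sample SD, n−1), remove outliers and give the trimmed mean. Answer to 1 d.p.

348.9 ms

n = 13, ΣRT = 5825, M = 448.077
Σ(x−M)² = 1566320.92; s = √(1566320.92/12) = 361.285
Cutoffs: 448.077 ± 2·361.285 → [-274.5, 1170.6]
Outside: 1638 → excluded.
Retained (n=12): Σ = 4187, mean = 4187/12 = 348.917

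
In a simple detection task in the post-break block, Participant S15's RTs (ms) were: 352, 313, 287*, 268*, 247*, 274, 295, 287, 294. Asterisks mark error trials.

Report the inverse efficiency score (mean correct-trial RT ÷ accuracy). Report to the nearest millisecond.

454 ms

Correct trials (n=6): 352, 313, 274, 295, 287, 294
Mean correct RT = 1815/6 = 302.5000 ms
Proportion correct = 6/9
IES = 302.5000 / (6/9) = 453.750 ms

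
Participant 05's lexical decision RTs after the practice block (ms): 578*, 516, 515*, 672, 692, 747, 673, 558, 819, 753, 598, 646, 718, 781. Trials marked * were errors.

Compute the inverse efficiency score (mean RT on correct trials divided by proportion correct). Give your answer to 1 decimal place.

794.6 ms

Correct trials (n=12): 516, 672, 692, 747, 673, 558, 819, 753, 598, 646, 718, 781
Mean correct RT = 8173/12 = 681.0833 ms
Proportion correct = 12/14
IES = 681.0833 / (12/14) = 794.597 ms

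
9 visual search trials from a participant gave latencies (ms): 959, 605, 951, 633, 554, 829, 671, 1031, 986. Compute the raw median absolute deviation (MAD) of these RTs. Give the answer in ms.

Sorted: 554, 605, 633, 671, 829, 951, 959, 986, 1031 → median = 829
|x − 829|: 130, 224, 122, 196, 275, 0, 158, 202, 157
Sorted deviations: 0, 122, 130, 157, 158, 196, 202, 224, 275 → MAD = 158

158 ms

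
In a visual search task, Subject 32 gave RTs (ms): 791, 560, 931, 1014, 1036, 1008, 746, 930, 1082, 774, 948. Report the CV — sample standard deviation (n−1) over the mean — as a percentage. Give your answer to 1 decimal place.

17.6%

n = 11, Σ = 9820, M = 892.7273
Σ(x−M)² = 246936.182; s = √(246936.182/10) = 157.1420
CV = 157.1420 / 892.7273 = 0.17602 = 17.602%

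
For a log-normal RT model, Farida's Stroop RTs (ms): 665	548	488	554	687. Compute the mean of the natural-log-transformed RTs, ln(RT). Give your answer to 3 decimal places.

ln(RT): 6.4998, 6.3063, 6.1903, 6.3172, 6.5323
Σ ln(RT) = 31.8459
Mean = 31.8459/5 = 6.36918

6.369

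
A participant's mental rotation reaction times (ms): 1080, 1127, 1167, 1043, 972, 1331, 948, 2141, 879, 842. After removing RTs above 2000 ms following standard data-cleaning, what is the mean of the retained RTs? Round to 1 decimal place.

1043.2 ms

Excluded: 2141
Retained (n=9): Σ = 9389
Mean = 9389/9 = 1043.2222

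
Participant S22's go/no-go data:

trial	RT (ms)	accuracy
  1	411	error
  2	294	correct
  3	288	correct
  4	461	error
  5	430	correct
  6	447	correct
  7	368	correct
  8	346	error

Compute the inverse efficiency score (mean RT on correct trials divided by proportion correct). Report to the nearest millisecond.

Correct trials (n=5): 294, 288, 430, 447, 368
Mean correct RT = 1827/5 = 365.4000 ms
Proportion correct = 5/8
IES = 365.4000 / (5/8) = 584.640 ms

585 ms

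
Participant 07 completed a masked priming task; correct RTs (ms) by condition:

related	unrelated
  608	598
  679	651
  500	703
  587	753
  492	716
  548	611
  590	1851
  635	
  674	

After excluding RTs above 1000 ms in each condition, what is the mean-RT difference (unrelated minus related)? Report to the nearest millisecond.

82 ms

unrelated: exclude 1851
M(related) = 5313/9 = 590.333
M(unrelated) = 4032/6 = 672.000
Difference = 672.000 − 590.333 = 81.667 ms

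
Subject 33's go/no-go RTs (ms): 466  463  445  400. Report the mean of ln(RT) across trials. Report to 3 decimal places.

6.093

ln(RT): 6.1442, 6.1377, 6.0981, 5.9915
Σ ln(RT) = 24.3715
Mean = 24.3715/4 = 6.09286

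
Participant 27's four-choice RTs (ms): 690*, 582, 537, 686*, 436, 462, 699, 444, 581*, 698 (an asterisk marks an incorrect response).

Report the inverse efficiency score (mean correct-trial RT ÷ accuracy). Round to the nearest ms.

Correct trials (n=7): 582, 537, 436, 462, 699, 444, 698
Mean correct RT = 3858/7 = 551.1429 ms
Proportion correct = 7/10
IES = 551.1429 / (7/10) = 787.347 ms

787 ms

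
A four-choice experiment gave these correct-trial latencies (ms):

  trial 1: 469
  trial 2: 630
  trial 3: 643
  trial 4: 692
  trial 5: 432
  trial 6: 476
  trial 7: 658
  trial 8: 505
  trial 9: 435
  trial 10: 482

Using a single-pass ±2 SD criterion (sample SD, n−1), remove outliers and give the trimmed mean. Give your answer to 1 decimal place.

542.2 ms

n = 10, ΣRT = 5422, M = 542.200
Σ(x−M)² = 92103.60; s = √(92103.60/9) = 101.162
Cutoffs: 542.200 ± 2·101.162 → [339.9, 744.5]
No RTs fall outside the cutoffs; all 10 retained. Mean = 5422/10 = 542.200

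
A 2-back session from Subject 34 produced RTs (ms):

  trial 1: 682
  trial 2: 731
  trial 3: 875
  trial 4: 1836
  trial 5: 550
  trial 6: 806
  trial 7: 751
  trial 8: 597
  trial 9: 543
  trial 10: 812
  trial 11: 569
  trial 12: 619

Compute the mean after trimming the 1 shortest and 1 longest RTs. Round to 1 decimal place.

Sorted: 543, 550, 569, 597, 619, 682, 731, 751, 806, 812, 875, 1836
Drop lowest 1 (543) and highest 1 (1836)
Remaining (n=10): Σ = 6992, mean = 6992/10 = 699.200

699.2 ms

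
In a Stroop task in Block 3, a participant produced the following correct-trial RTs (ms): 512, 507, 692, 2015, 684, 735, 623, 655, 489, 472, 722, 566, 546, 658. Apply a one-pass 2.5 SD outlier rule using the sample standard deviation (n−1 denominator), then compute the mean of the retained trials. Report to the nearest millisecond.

n = 14, ΣRT = 9876, M = 705.429
Σ(x−M)² = 1951329.43; s = √(1951329.43/13) = 387.430
Cutoffs: 705.429 ± 2.5·387.430 → [-263.1, 1674.0]
Outside: 2015 → excluded.
Retained (n=13): Σ = 7861, mean = 7861/13 = 604.692

605 ms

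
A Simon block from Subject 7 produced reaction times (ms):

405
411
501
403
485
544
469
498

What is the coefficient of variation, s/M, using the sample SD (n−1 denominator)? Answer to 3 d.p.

0.113

n = 8, Σ = 3716, M = 464.5000
Σ(x−M)² = 19400.000; s = √(19400.000/7) = 52.6444
CV = 52.6444 / 464.5000 = 0.11334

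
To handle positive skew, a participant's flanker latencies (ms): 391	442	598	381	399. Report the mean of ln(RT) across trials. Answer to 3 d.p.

ln(RT): 5.9687, 6.0913, 6.3936, 5.9428, 5.9890
Σ ln(RT) = 30.3854
Mean = 30.3854/5 = 6.07707

6.077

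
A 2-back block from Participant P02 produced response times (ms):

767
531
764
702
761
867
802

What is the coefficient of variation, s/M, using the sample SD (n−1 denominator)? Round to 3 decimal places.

0.142

n = 7, Σ = 5194, M = 742.0000
Σ(x−M)² = 66816.000; s = √(66816.000/6) = 105.5272
CV = 105.5272 / 742.0000 = 0.14222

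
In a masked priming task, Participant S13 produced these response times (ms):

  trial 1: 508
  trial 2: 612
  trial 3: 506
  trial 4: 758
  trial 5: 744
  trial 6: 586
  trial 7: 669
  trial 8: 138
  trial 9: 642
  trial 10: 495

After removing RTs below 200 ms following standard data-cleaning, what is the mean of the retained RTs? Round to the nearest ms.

613 ms

Excluded: 138
Retained (n=9): Σ = 5520
Mean = 5520/9 = 613.3333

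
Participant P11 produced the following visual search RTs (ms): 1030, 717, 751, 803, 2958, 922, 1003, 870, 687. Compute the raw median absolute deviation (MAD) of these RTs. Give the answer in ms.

Sorted: 687, 717, 751, 803, 870, 922, 1003, 1030, 2958 → median = 870
|x − 870|: 160, 153, 119, 67, 2088, 52, 133, 0, 183
Sorted deviations: 0, 52, 67, 119, 133, 153, 160, 183, 2088 → MAD = 133

133 ms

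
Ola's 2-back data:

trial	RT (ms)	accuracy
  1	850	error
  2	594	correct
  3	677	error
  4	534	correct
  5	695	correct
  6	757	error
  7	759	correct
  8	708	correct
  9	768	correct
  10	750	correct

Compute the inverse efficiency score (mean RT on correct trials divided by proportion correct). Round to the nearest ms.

981 ms

Correct trials (n=7): 594, 534, 695, 759, 708, 768, 750
Mean correct RT = 4808/7 = 686.8571 ms
Proportion correct = 7/10
IES = 686.8571 / (7/10) = 981.224 ms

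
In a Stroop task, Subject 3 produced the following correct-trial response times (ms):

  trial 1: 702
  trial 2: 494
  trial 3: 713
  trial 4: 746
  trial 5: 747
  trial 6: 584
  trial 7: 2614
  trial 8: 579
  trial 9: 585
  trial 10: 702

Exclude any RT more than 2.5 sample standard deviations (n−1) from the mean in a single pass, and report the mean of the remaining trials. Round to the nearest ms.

650 ms

n = 10, ΣRT = 8466, M = 846.600
Σ(x−M)² = 3536740.40; s = √(3536740.40/9) = 626.874
Cutoffs: 846.600 ± 2.5·626.874 → [-720.6, 2413.8]
Outside: 2614 → excluded.
Retained (n=9): Σ = 5852, mean = 5852/9 = 650.222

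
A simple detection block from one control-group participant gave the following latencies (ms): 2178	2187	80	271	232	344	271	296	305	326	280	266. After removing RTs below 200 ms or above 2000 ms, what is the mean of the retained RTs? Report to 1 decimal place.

Excluded: 80, 2178, 2187
Retained (n=9): Σ = 2591
Mean = 2591/9 = 287.8889

287.9 ms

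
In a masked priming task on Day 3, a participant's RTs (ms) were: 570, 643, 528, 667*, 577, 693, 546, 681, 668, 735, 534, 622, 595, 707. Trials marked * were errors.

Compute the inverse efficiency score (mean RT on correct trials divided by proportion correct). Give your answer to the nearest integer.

Correct trials (n=13): 570, 643, 528, 577, 693, 546, 681, 668, 735, 534, 622, 595, 707
Mean correct RT = 8099/13 = 623.0000 ms
Proportion correct = 13/14
IES = 623.0000 / (13/14) = 670.923 ms

671 ms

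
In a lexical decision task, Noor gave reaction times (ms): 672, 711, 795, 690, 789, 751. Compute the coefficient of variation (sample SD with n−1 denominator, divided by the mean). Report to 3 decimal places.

n = 6, Σ = 4408, M = 734.6667
Σ(x−M)² = 13341.333; s = √(13341.333/5) = 51.6553
CV = 51.6553 / 734.6667 = 0.07031

0.070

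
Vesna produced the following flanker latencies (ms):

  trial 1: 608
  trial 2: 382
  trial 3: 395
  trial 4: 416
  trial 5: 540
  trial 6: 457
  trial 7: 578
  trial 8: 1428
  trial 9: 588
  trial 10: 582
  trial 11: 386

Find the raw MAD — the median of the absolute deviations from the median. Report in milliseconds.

Sorted: 382, 386, 395, 416, 457, 540, 578, 582, 588, 608, 1428 → median = 540
|x − 540|: 68, 158, 145, 124, 0, 83, 38, 888, 48, 42, 154
Sorted deviations: 0, 38, 42, 48, 68, 83, 124, 145, 154, 158, 888 → MAD = 83

83 ms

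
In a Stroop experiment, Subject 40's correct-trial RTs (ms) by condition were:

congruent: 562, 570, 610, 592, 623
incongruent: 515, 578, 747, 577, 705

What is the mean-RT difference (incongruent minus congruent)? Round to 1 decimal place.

33.0 ms

M(congruent) = 2957/5 = 591.400
M(incongruent) = 3122/5 = 624.400
Difference = 624.400 − 591.400 = 33.000 ms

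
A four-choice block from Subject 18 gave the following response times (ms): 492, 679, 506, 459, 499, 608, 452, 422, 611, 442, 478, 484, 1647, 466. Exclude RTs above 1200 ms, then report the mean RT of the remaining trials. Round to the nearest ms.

Excluded: 1647
Retained (n=13): Σ = 6598
Mean = 6598/13 = 507.5385

508 ms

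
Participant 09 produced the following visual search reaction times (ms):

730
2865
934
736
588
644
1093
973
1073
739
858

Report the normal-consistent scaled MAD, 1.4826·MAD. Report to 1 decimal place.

Sorted: 588, 644, 730, 736, 739, 858, 934, 973, 1073, 1093, 2865 → median = 858
|x − 858| sorted: 0, 76, 115, 119, 122, 128, 214, 215, 235, 270, 2007 → MAD = 128
Robust SD ≈ 1.4826 × 128 = 189.773

189.8 ms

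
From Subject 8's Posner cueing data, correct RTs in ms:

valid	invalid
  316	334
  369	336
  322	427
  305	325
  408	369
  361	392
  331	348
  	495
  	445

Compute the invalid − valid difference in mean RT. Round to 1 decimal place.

41.1 ms

M(valid) = 2412/7 = 344.571
M(invalid) = 3471/9 = 385.667
Difference = 385.667 − 344.571 = 41.095 ms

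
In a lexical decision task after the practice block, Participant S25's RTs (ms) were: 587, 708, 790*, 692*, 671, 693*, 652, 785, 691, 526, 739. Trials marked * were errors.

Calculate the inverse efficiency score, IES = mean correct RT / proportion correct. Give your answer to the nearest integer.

Correct trials (n=8): 587, 708, 671, 652, 785, 691, 526, 739
Mean correct RT = 5359/8 = 669.8750 ms
Proportion correct = 8/11
IES = 669.8750 / (8/11) = 921.078 ms

921 ms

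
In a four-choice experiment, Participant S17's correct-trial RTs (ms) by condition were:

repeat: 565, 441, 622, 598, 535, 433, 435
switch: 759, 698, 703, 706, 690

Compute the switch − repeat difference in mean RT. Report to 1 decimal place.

M(repeat) = 3629/7 = 518.429
M(switch) = 3556/5 = 711.200
Difference = 711.200 − 518.429 = 192.771 ms

192.8 ms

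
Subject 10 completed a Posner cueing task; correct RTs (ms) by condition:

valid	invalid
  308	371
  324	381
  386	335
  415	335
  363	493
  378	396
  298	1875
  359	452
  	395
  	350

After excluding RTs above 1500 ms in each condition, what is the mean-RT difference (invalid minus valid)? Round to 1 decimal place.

35.9 ms

invalid: exclude 1875
M(valid) = 2831/8 = 353.875
M(invalid) = 3508/9 = 389.778
Difference = 389.778 − 353.875 = 35.903 ms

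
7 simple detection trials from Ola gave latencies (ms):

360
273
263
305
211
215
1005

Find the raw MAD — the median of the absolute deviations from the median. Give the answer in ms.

58 ms

Sorted: 211, 215, 263, 273, 305, 360, 1005 → median = 273
|x − 273|: 87, 0, 10, 32, 62, 58, 732
Sorted deviations: 0, 10, 32, 58, 62, 87, 732 → MAD = 58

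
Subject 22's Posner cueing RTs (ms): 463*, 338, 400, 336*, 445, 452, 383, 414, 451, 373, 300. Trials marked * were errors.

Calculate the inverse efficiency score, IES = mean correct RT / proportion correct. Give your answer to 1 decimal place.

482.9 ms

Correct trials (n=9): 338, 400, 445, 452, 383, 414, 451, 373, 300
Mean correct RT = 3556/9 = 395.1111 ms
Proportion correct = 9/11
IES = 395.1111 / (9/11) = 482.914 ms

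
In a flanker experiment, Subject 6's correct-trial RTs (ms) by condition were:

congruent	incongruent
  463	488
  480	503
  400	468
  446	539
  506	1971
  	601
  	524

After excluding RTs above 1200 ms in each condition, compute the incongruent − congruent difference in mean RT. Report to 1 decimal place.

incongruent: exclude 1971
M(congruent) = 2295/5 = 459.000
M(incongruent) = 3123/6 = 520.500
Difference = 520.500 − 459.000 = 61.500 ms

61.5 ms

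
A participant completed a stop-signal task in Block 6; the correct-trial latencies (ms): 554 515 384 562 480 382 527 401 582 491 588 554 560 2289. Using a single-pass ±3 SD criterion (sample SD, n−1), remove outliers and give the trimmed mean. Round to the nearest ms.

n = 14, ΣRT = 8869, M = 633.500
Σ(x−M)² = 3017369.50; s = √(3017369.50/13) = 481.773
Cutoffs: 633.500 ± 3·481.773 → [-811.8, 2078.8]
Outside: 2289 → excluded.
Retained (n=13): Σ = 6580, mean = 6580/13 = 506.154

506 ms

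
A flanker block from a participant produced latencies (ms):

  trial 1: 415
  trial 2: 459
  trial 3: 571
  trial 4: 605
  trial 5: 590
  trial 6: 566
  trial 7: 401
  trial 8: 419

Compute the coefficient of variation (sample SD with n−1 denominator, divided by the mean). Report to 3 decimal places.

0.174

n = 8, Σ = 4026, M = 503.2500
Σ(x−M)² = 53705.500; s = √(53705.500/7) = 87.5912
CV = 87.5912 / 503.2500 = 0.17405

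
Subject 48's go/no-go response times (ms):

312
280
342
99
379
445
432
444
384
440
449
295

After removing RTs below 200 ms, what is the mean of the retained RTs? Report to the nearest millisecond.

382 ms

Excluded: 99
Retained (n=11): Σ = 4202
Mean = 4202/11 = 382.0000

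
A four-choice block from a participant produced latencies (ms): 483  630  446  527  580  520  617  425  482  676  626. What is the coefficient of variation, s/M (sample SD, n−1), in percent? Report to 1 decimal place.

n = 11, Σ = 6012, M = 546.5455
Σ(x−M)² = 70292.727; s = √(70292.727/10) = 83.8408
CV = 83.8408 / 546.5455 = 0.15340 = 15.340%

15.3%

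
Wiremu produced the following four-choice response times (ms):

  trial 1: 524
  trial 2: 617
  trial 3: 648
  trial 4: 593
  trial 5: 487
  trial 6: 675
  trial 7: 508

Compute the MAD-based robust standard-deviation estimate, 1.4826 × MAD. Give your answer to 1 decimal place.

Sorted: 487, 508, 524, 593, 617, 648, 675 → median = 593
|x − 593| sorted: 0, 24, 55, 69, 82, 85, 106 → MAD = 69
Robust SD ≈ 1.4826 × 69 = 102.299

102.3 ms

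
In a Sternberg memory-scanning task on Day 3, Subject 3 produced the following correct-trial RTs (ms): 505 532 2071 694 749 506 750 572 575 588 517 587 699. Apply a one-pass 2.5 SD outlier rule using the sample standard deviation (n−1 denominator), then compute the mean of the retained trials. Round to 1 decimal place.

n = 13, ΣRT = 9345, M = 718.846
Σ(x−M)² = 2074657.69; s = √(2074657.69/12) = 415.798
Cutoffs: 718.846 ± 2.5·415.798 → [-320.6, 1758.3]
Outside: 2071 → excluded.
Retained (n=12): Σ = 7274, mean = 7274/12 = 606.167

606.2 ms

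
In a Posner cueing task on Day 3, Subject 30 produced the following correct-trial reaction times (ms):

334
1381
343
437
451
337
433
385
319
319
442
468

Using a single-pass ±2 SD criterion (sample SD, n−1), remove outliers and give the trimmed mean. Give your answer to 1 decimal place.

n = 12, ΣRT = 5649, M = 470.750
Σ(x−M)² = 938662.25; s = √(938662.25/11) = 292.118
Cutoffs: 470.750 ± 2·292.118 → [-113.5, 1055.0]
Outside: 1381 → excluded.
Retained (n=11): Σ = 4268, mean = 4268/11 = 388.000

388.0 ms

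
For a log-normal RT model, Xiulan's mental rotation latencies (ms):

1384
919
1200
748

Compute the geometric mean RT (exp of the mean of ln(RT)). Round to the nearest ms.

1034 ms

ln(RT): 7.2327, 6.8233, 7.0901, 6.6174
Mean ln(RT) = 27.7635/4 = 6.94087
Geometric mean = exp(6.94087) = 1033.67 ms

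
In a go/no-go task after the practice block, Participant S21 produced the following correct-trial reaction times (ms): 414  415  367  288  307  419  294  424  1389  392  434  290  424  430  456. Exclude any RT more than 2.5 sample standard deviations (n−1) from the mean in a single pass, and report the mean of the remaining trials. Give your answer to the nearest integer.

382 ms

n = 15, ΣRT = 6743, M = 449.533
Σ(x−M)² = 994125.73; s = √(994125.73/14) = 266.475
Cutoffs: 449.533 ± 2.5·266.475 → [-216.7, 1115.7]
Outside: 1389 → excluded.
Retained (n=14): Σ = 5354, mean = 5354/14 = 382.429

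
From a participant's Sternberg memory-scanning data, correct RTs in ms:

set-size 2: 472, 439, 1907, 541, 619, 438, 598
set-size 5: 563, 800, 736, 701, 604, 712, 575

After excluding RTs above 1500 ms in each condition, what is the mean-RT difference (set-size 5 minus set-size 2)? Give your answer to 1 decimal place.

152.3 ms

set-size 2: exclude 1907
M(set-size 2) = 3107/6 = 517.833
M(set-size 5) = 4691/7 = 670.143
Difference = 670.143 − 517.833 = 152.310 ms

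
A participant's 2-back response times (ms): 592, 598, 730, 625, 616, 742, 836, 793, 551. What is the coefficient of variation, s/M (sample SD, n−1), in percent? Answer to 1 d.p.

n = 9, Σ = 6083, M = 675.8889
Σ(x−M)² = 81526.889; s = √(81526.889/8) = 100.9498
CV = 100.9498 / 675.8889 = 0.14936 = 14.936%

14.9%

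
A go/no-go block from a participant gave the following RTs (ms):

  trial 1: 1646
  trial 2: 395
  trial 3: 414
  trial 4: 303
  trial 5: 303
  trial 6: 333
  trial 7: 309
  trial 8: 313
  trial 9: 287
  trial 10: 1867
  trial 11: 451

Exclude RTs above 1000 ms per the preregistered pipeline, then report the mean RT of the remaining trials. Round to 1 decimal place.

345.3 ms

Excluded: 1646, 1867
Retained (n=9): Σ = 3108
Mean = 3108/9 = 345.3333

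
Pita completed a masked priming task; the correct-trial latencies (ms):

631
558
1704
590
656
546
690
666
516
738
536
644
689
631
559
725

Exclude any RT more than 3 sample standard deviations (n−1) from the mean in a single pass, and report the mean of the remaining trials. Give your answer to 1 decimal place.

625.0 ms

n = 16, ΣRT = 11079, M = 692.438
Σ(x−M)² = 1161753.94; s = √(1161753.94/15) = 278.299
Cutoffs: 692.438 ± 3·278.299 → [-142.5, 1527.3]
Outside: 1704 → excluded.
Retained (n=15): Σ = 9375, mean = 9375/15 = 625.000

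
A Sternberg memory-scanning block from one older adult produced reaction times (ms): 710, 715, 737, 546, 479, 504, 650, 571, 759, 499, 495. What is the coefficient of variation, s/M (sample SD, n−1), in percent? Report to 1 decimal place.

18.1%

n = 11, Σ = 6665, M = 605.9091
Σ(x−M)² = 120330.909; s = √(120330.909/10) = 109.6954
CV = 109.6954 / 605.9091 = 0.18104 = 18.104%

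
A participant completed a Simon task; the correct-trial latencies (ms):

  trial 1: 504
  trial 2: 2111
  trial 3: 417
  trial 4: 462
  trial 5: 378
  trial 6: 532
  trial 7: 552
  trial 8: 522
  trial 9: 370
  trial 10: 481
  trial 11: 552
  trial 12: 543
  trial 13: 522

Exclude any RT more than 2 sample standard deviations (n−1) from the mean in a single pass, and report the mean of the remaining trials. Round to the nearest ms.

486 ms

n = 13, ΣRT = 7946, M = 611.231
Σ(x−M)² = 2484224.31; s = √(2484224.31/12) = 454.993
Cutoffs: 611.231 ± 2·454.993 → [-298.8, 1521.2]
Outside: 2111 → excluded.
Retained (n=12): Σ = 5835, mean = 5835/12 = 486.250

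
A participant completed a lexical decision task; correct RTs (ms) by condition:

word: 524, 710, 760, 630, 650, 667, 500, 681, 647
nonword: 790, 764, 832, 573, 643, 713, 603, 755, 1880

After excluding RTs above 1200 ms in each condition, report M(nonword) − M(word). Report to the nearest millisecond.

nonword: exclude 1880
M(word) = 5769/9 = 641.000
M(nonword) = 5673/8 = 709.125
Difference = 709.125 − 641.000 = 68.125 ms

68 ms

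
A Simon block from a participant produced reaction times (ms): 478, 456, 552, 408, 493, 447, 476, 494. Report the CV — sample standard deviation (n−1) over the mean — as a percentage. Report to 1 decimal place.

8.8%

n = 8, Σ = 3804, M = 475.5000
Σ(x−M)² = 12256.000; s = √(12256.000/7) = 41.8432
CV = 41.8432 / 475.5000 = 0.08800 = 8.800%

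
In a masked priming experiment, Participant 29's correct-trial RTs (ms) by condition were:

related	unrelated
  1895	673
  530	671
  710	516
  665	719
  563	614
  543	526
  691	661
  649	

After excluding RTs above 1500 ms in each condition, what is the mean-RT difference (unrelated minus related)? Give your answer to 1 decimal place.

4.1 ms

related: exclude 1895
M(related) = 4351/7 = 621.571
M(unrelated) = 4380/7 = 625.714
Difference = 625.714 − 621.571 = 4.143 ms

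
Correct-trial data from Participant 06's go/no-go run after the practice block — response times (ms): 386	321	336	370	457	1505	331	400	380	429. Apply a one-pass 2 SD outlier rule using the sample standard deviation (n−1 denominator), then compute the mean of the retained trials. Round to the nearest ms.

379 ms

n = 10, ΣRT = 4915, M = 491.500
Σ(x−M)² = 1157986.50; s = √(1157986.50/9) = 358.699
Cutoffs: 491.500 ± 2·358.699 → [-225.9, 1208.9]
Outside: 1505 → excluded.
Retained (n=9): Σ = 3410, mean = 3410/9 = 378.889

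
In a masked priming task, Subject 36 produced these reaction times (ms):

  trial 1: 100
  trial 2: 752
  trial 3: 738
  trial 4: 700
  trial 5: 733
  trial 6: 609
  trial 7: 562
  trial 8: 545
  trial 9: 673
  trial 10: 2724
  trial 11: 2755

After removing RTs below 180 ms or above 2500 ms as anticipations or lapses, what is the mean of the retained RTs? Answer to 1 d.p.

Excluded: 100, 2724, 2755
Retained (n=8): Σ = 5312
Mean = 5312/8 = 664.0000

664.0 ms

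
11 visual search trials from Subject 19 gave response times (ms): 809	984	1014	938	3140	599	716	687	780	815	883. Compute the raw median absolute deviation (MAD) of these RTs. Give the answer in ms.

Sorted: 599, 687, 716, 780, 809, 815, 883, 938, 984, 1014, 3140 → median = 815
|x − 815|: 6, 169, 199, 123, 2325, 216, 99, 128, 35, 0, 68
Sorted deviations: 0, 6, 35, 68, 99, 123, 128, 169, 199, 216, 2325 → MAD = 123

123 ms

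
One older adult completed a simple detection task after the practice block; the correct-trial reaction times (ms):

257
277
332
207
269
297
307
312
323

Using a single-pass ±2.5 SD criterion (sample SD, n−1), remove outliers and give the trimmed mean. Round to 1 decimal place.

286.8 ms

n = 9, ΣRT = 2581, M = 286.778
Σ(x−M)² = 12169.56; s = √(12169.56/8) = 39.002
Cutoffs: 286.778 ± 2.5·39.002 → [189.3, 384.3]
No RTs fall outside the cutoffs; all 9 retained. Mean = 2581/9 = 286.778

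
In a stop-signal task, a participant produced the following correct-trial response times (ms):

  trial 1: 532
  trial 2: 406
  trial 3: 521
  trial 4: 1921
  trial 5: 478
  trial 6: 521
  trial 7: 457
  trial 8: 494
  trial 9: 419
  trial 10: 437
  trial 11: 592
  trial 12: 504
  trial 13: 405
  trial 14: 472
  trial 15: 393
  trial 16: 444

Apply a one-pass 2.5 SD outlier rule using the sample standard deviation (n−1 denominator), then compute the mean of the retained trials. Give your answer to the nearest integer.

n = 16, ΣRT = 8996, M = 562.250
Σ(x−M)² = 2013755.00; s = √(2013755.00/15) = 366.402
Cutoffs: 562.250 ± 2.5·366.402 → [-353.8, 1478.3]
Outside: 1921 → excluded.
Retained (n=15): Σ = 7075, mean = 7075/15 = 471.667

472 ms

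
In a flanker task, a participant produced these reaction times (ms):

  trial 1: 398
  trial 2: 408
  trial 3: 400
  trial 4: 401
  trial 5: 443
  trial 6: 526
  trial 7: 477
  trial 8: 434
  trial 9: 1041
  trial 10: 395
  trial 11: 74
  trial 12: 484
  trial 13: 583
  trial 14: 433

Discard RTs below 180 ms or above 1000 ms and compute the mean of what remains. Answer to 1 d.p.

448.5 ms

Excluded: 74, 1041
Retained (n=12): Σ = 5382
Mean = 5382/12 = 448.5000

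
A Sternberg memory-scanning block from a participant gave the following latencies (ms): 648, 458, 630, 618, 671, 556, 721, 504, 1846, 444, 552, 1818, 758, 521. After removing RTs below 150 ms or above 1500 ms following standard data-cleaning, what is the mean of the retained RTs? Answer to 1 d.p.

590.1 ms

Excluded: 1818, 1846
Retained (n=12): Σ = 7081
Mean = 7081/12 = 590.0833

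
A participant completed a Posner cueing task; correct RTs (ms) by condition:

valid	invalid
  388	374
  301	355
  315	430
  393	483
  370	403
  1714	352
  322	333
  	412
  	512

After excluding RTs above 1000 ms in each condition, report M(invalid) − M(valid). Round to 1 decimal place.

valid: exclude 1714
M(valid) = 2089/6 = 348.167
M(invalid) = 3654/9 = 406.000
Difference = 406.000 − 348.167 = 57.833 ms

57.8 ms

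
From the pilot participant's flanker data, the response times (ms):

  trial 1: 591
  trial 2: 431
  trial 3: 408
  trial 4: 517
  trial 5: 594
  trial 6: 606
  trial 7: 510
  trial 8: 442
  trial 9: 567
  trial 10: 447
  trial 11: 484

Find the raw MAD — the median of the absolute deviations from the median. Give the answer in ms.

Sorted: 408, 431, 442, 447, 484, 510, 517, 567, 591, 594, 606 → median = 510
|x − 510|: 81, 79, 102, 7, 84, 96, 0, 68, 57, 63, 26
Sorted deviations: 0, 7, 26, 57, 63, 68, 79, 81, 84, 96, 102 → MAD = 68

68 ms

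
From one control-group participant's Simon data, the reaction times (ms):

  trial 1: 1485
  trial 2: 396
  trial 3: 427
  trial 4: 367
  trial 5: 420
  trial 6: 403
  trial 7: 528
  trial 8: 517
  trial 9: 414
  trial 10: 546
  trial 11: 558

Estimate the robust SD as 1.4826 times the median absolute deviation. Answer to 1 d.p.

Sorted: 367, 396, 403, 414, 420, 427, 517, 528, 546, 558, 1485 → median = 427
|x − 427| sorted: 0, 7, 13, 24, 31, 60, 90, 101, 119, 131, 1058 → MAD = 60
Robust SD ≈ 1.4826 × 60 = 88.956

89.0 ms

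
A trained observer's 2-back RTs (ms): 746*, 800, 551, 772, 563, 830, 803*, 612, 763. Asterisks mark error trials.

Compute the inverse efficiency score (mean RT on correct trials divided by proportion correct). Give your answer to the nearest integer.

898 ms

Correct trials (n=7): 800, 551, 772, 563, 830, 612, 763
Mean correct RT = 4891/7 = 698.7143 ms
Proportion correct = 7/9
IES = 698.7143 / (7/9) = 898.347 ms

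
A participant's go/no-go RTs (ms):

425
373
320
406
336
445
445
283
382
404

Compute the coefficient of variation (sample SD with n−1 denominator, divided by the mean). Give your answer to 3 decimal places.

0.143

n = 10, Σ = 3819, M = 381.9000
Σ(x−M)² = 26688.900; s = √(26688.900/9) = 54.4558
CV = 54.4558 / 381.9000 = 0.14259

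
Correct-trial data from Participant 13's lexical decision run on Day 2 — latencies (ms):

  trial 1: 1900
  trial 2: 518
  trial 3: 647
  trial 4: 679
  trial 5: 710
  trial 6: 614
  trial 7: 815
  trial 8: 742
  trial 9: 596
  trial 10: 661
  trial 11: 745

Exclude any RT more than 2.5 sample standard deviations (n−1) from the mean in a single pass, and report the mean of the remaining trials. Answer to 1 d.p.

n = 11, ΣRT = 8627, M = 784.273
Σ(x−M)² = 1435100.18; s = √(1435100.18/10) = 378.827
Cutoffs: 784.273 ± 2.5·378.827 → [-162.8, 1731.3]
Outside: 1900 → excluded.
Retained (n=10): Σ = 6727, mean = 6727/10 = 672.700

672.7 ms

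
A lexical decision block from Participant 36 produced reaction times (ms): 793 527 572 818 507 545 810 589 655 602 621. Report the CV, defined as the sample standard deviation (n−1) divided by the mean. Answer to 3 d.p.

0.180

n = 11, Σ = 7039, M = 639.9091
Σ(x−M)² = 132730.909; s = √(132730.909/10) = 115.2089
CV = 115.2089 / 639.9091 = 0.18004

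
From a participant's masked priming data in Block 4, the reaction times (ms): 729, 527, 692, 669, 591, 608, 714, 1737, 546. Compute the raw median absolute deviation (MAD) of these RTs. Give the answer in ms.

Sorted: 527, 546, 591, 608, 669, 692, 714, 729, 1737 → median = 669
|x − 669|: 60, 142, 23, 0, 78, 61, 45, 1068, 123
Sorted deviations: 0, 23, 45, 60, 61, 78, 123, 142, 1068 → MAD = 61

61 ms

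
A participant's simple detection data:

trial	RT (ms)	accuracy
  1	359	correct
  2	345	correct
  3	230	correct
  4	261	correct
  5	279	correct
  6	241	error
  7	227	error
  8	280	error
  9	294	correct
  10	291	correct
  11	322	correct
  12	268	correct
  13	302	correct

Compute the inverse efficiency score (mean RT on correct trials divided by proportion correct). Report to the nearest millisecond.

Correct trials (n=10): 359, 345, 230, 261, 279, 294, 291, 322, 268, 302
Mean correct RT = 2951/10 = 295.1000 ms
Proportion correct = 10/13
IES = 295.1000 / (10/13) = 383.630 ms

384 ms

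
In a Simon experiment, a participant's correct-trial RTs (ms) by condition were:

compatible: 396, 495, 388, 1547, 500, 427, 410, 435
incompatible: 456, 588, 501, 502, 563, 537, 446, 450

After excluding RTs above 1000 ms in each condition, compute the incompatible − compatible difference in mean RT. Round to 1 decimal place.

compatible: exclude 1547
M(compatible) = 3051/7 = 435.857
M(incompatible) = 4043/8 = 505.375
Difference = 505.375 − 435.857 = 69.518 ms

69.5 ms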